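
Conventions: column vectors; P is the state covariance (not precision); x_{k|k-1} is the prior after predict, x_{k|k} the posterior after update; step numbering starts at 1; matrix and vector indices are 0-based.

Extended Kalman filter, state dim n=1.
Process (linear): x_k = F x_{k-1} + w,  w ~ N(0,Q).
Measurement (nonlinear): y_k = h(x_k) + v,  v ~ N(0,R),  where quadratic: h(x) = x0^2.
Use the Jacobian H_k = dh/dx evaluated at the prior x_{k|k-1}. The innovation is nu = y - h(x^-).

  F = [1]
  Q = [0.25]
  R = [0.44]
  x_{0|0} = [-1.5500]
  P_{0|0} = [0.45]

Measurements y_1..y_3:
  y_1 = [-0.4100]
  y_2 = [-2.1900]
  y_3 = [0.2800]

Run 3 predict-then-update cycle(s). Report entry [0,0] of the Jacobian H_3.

H_jac[0,0] = 0.7696

step 1: x^-=[-1.5500]  P^-=[0.7000]  H_jac=[-3.1000]  S=[7.1670]  K=[-0.3028]  nu=[-2.8125]  x^+=[-0.6984]  P^+=[0.0430]
step 2: x^-=[-0.6984]  P^-=[0.2930]  H_jac=[-1.3969]  S=[1.0117]  K=[-0.4045]  nu=[-2.6778]  x^+=[0.3848]  P^+=[0.1274]
step 3: x^-=[0.3848]  P^-=[0.3774]  H_jac=[0.7696]  S=[0.6636]  K=[0.4378]  nu=[0.1319]  x^+=[0.4426]  P^+=[0.2503]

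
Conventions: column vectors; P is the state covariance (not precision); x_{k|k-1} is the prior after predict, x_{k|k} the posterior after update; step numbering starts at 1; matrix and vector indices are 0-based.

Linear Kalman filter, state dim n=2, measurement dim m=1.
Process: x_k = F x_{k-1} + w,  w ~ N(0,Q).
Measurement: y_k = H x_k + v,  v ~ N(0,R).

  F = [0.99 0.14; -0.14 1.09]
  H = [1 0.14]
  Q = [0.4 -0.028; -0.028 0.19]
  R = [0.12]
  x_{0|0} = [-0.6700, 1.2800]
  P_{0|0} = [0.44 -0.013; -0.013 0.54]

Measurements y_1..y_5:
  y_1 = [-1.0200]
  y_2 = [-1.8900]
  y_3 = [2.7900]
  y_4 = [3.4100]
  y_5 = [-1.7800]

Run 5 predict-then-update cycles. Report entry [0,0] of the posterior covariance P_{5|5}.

step 1: x^-=[-0.4841, 1.4890]  P^-=[0.8382 -0.0204; -0.0204 0.8442]  S=[0.9691]  K=[0.8620; 0.1010]  nu=[-0.7444]  x^+=[-1.1258, 1.4139]  P^+=[0.1181 -0.1047; -0.1047 0.8343]
step 2: x^-=[-0.9166, 1.6987]  P^-=[0.5031 -0.0280; -0.0280 1.2155]  S=[0.6391]  K=[0.7811; 0.2225]  nu=[-1.2113]  x^+=[-1.8626, 1.4292]  P^+=[0.1132 -0.1390; -0.1390 1.1838]
step 3: x^-=[-1.6439, 1.8186]  P^-=[0.4956 -0.0103; -0.0103 1.6412]  S=[0.6449]  K=[0.7663; 0.3403]  nu=[4.1793]  x^+=[1.5586, 3.2406]  P^+=[0.1169 -0.1785; -0.1785 1.5665]
step 4: x^-=[1.9967, 3.3141]  P^-=[0.4958 0.0057; 0.0057 2.1079]  S=[0.6588]  K=[0.7539; 0.4567]  nu=[0.9493]  x^+=[2.7124, 3.7476]  P^+=[0.1214 -0.2211; -0.2211 1.9706]
step 5: x^-=[3.2099, 3.7052]  P^-=[0.4963 0.0216; 0.0216 2.6011]  S=[0.6734]  K=[0.7416; 0.5729]  nu=[-5.5087]  x^+=[-0.8752, 0.5491]  P^+=[0.1260 -0.2645; -0.2645 2.3800]

P_post[0,0] = 0.1260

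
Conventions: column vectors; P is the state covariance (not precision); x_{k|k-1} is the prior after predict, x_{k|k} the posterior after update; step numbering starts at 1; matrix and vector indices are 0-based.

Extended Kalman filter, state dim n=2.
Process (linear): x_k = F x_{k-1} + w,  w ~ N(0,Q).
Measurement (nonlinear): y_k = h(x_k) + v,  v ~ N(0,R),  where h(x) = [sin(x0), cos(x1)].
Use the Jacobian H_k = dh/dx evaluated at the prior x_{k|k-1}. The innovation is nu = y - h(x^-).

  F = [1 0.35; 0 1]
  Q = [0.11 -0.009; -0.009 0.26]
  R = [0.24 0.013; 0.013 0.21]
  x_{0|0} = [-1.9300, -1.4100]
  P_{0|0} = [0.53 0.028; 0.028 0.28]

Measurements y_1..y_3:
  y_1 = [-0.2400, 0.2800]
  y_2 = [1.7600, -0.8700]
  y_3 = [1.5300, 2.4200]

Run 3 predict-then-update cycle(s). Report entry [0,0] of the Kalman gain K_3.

step 1: x^-=[-2.4235, -1.4100]  P^-=[0.6939 0.1170; 0.1170 0.5400]  H_jac=[-0.7531 0.0000; 0.0000 0.9871]  S=[0.6335 -0.0740; -0.0740 0.7362]  K=[-0.8161 0.0749; -0.0552 0.7185]  nu=[0.4179, 0.1199]  x^+=[-2.7556, -1.3469]  P^+=[0.2588 0.0052; 0.0052 0.1521]
step 2: x^-=[-3.2270, -1.3469]  P^-=[0.3911 0.0494; 0.0494 0.4121]  H_jac=[-0.9964 0.0000; 0.0000 0.9750]  S=[0.6282 -0.0350; -0.0350 0.6018]  K=[-0.6178 0.0441; -0.0413 0.6653]  nu=[1.6747, -1.0920]  x^+=[-4.3098, -2.1426]  P^+=[0.1482 0.0013; 0.0013 0.1427]
step 3: x^-=[-5.0597, -2.1426]  P^-=[0.2766 0.0422; 0.0422 0.4027]  H_jac=[0.3404 0.0000; 0.0000 0.8409]  S=[0.2720 0.0251; 0.0251 0.4948]  K=[0.3411 0.0545; -0.0103 0.6850]  nu=[0.5897, 2.9612]  x^+=[-4.6973, -0.1203]  P^+=[0.2426 0.0189; 0.0189 0.1709]

K[0,0] = 0.3411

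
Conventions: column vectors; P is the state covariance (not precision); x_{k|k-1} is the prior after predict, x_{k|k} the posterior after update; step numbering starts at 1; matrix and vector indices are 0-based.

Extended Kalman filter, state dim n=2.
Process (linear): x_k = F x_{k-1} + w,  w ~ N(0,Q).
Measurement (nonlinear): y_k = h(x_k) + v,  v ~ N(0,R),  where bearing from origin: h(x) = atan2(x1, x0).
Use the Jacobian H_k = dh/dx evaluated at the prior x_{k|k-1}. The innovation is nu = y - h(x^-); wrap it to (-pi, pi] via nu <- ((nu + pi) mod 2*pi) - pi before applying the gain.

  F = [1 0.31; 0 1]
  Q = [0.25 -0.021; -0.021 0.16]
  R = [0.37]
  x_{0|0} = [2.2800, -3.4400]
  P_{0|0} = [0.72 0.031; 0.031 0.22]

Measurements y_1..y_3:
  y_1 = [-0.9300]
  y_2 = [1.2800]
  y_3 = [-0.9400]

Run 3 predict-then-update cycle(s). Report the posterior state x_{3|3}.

x_post = [1.5442, -3.0115]

step 1: x^-=[1.2136, -3.4400]  P^-=[1.0104 0.0782; 0.0782 0.3800]  H_jac=[0.2585 0.0912]  S=[0.4444]  K=[0.6038; 0.1235]  nu=[0.3016]  x^+=[1.3957, -3.4028]  P^+=[0.8483 0.0451; 0.0451 0.3732]
step 2: x^-=[0.3409, -3.4028]  P^-=[1.1621 0.1398; 0.1398 0.5332]  H_jac=[0.2910 0.0291]  S=[0.4712]  K=[0.7262; 0.1193]  nu=[2.7509]  x^+=[2.3387, -3.0746]  P^+=[0.9136 0.0989; 0.0989 0.5265]
step 3: x^-=[1.3856, -3.0746]  P^-=[1.2756 0.2412; 0.2412 0.6865]  H_jac=[0.2703 0.1218]  S=[0.4893]  K=[0.7648; 0.3042]  nu=[0.2074]  x^+=[1.5442, -3.0115]  P^+=[0.9894 0.1273; 0.1273 0.6412]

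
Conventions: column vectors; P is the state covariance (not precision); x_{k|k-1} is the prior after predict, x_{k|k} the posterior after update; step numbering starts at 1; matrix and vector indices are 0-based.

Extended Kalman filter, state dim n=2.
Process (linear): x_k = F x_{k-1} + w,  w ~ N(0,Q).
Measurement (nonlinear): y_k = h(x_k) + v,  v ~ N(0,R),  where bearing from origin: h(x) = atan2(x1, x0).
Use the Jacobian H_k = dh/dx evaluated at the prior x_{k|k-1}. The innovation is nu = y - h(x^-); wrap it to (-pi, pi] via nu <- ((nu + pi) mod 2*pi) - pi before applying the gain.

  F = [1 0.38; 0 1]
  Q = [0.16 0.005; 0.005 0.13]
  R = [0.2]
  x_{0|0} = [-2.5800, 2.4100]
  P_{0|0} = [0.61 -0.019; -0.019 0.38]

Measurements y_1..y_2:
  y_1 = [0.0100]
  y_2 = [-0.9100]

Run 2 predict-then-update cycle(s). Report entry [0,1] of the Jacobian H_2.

H_jac[0,1] = 0.1072

step 1: x^-=[-1.6642, 2.4100]  P^-=[0.8104 0.1304; 0.1304 0.5100]  H_jac=[-0.2810 -0.1940]  S=[0.2974]  K=[-0.8507; -0.4559]  nu=[-2.1651]  x^+=[0.1778, 3.3971]  P^+=[0.5952 0.0151; 0.0151 0.4482]
step 2: x^-=[1.4687, 3.3971]  P^-=[0.8314 0.1904; 0.1904 0.5782]  H_jac=[-0.2480 0.1072]  S=[0.2477]  K=[-0.7501; 0.0597]  nu=[-2.0727]  x^+=[3.0235, 3.2734]  P^+=[0.6920 0.2015; 0.2015 0.5773]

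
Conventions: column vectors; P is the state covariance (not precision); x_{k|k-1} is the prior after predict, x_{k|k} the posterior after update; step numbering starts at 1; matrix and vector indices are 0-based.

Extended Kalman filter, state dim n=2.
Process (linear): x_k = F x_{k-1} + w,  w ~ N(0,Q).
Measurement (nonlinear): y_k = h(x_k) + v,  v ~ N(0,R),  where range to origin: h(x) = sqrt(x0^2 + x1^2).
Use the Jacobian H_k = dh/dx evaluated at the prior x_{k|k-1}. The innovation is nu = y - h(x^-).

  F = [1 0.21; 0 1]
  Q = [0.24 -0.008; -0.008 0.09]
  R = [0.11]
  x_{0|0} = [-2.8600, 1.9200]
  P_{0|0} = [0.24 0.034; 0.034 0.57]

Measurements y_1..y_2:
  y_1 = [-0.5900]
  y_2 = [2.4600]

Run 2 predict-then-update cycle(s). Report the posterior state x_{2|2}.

x_post = [-1.9743, -1.2388]

step 1: x^-=[-2.4568, 1.9200]  P^-=[0.5194 0.1457; 0.1457 0.6600]  H_jac=[-0.7879 0.6158]  S=[0.5413]  K=[-0.5903; 0.5387]  nu=[-3.7081]  x^+=[-0.2680, -0.0774]  P^+=[0.3308 0.3178; 0.3178 0.5029]
step 2: x^-=[-0.2843, -0.0774]  P^-=[0.7265 0.4154; 0.4154 0.5929]  H_jac=[-0.9648 -0.2628]  S=[1.0379]  K=[-0.7805; -0.5363]  nu=[2.1654]  x^+=[-1.9743, -1.2388]  P^+=[0.0942 -0.0190; -0.0190 0.2944]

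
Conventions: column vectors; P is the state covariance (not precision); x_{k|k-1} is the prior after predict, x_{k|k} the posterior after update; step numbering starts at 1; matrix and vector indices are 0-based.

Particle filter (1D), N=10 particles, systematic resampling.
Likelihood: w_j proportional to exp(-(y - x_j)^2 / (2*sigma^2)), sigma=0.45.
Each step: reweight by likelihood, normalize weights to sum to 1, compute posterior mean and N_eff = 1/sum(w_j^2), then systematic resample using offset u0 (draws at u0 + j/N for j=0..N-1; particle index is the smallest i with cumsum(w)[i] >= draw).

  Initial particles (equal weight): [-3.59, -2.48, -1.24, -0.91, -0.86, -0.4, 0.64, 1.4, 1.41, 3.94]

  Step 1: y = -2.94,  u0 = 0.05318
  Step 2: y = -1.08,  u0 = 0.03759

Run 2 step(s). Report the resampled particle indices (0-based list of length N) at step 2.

step 1: w=[0.3723, 0.6268, 0.0008, 0.0000, 0.0000, 0.0000, 0.0000, 0.0000, 0.0000, 0.0000]  mean=-2.8922  Neff=1.8816  idx=[0, 0, 0, 0, 1, 1, 1, 1, 1, 1]
step 2: w=[0.0000, 0.0000, 0.0000, 0.0000, 0.1667, 0.1667, 0.1667, 0.1667, 0.1667, 0.1667]  mean=-2.4800  Neff=6.0002  idx=[4, 4, 5, 6, 6, 7, 7, 8, 9, 9]

resampled_idx = [4, 4, 5, 6, 6, 7, 7, 8, 9, 9]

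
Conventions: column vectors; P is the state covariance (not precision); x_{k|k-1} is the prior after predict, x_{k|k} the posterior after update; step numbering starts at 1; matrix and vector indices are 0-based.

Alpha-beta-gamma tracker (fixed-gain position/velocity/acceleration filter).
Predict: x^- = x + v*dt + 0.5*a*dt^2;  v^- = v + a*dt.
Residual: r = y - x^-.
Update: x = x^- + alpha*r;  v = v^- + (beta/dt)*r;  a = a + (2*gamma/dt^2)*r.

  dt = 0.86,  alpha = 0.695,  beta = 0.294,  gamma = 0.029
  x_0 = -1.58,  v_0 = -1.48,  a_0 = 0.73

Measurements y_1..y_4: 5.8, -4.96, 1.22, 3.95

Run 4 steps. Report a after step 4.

a_post = 0.9959

step 1: x_pred=-2.5828  r=8.3828  x^+=3.2432  v^+=2.0136  a^+=1.3874
step 2: x_pred=5.4880  r=-10.4480  x^+=-1.7734  v^+=-0.3650  a^+=0.5681
step 3: x_pred=-1.8772  r=3.0972  x^+=0.2753  v^+=1.1823  a^+=0.8109
step 4: x_pred=1.5920  r=2.3580  x^+=3.2308  v^+=2.6858  a^+=0.9959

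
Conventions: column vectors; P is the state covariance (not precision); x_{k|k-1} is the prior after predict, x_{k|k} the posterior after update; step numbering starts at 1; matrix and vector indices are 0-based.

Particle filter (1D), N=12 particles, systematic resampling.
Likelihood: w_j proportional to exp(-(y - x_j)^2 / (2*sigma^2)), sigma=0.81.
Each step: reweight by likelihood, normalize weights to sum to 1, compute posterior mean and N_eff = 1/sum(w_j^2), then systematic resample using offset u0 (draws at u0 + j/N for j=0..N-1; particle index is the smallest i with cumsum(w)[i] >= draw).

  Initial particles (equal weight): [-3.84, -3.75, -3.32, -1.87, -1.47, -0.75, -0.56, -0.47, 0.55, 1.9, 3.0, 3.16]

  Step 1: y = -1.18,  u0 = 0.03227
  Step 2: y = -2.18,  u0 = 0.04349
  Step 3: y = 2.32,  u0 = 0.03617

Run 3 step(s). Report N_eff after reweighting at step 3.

step 1: w=[0.0011, 0.0016, 0.0075, 0.1708, 0.2302, 0.2132, 0.1831, 0.1672, 0.0251, 0.0002, 0.0000, 0.0000]  mean=-1.0198  Neff=5.2685  idx=[3, 3, 4, 4, 4, 5, 5, 5, 6, 6, 7, 7]
step 2: w=[0.1852, 0.1852, 0.1357, 0.1357, 0.1357, 0.0419, 0.0419, 0.0419, 0.0270, 0.0270, 0.0215, 0.0215]  mean=-1.4356  Neff=7.6077  idx=[0, 0, 1, 1, 2, 2, 3, 3, 4, 5, 7, 10]
step 3: w=[0.0004, 0.0004, 0.0004, 0.0004, 0.0041, 0.0041, 0.0041, 0.0041, 0.0041, 0.1781, 0.1781, 0.6218]  mean=-0.5924  Neff=2.2217  idx=[9, 9, 10, 10, 10, 11, 11, 11, 11, 11, 11, 11]

N_eff = 2.2217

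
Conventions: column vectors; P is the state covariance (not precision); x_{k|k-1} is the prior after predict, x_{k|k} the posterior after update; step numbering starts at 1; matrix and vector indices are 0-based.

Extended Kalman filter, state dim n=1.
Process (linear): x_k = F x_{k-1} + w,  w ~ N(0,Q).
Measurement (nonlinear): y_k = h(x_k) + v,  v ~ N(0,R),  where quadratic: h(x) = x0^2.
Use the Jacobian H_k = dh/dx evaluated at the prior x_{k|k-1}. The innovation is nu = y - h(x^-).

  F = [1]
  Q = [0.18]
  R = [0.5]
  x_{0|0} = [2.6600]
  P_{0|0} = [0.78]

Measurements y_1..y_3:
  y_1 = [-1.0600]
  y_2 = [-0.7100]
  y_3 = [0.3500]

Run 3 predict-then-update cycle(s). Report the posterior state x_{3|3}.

step 1: x^-=[2.6600]  P^-=[0.9600]  H_jac=[5.3200]  S=[27.6703]  K=[0.1846]  nu=[-8.1356]  x^+=[1.1584]  P^+=[0.0173]
step 2: x^-=[1.1584]  P^-=[0.1973]  H_jac=[2.3168]  S=[1.5592]  K=[0.2932]  nu=[-2.0519]  x^+=[0.5567]  P^+=[0.0633]
step 3: x^-=[0.5567]  P^-=[0.2433]  H_jac=[1.1135]  S=[0.8016]  K=[0.3379]  nu=[0.0400]  x^+=[0.5703]  P^+=[0.1517]

x_post = [0.5703]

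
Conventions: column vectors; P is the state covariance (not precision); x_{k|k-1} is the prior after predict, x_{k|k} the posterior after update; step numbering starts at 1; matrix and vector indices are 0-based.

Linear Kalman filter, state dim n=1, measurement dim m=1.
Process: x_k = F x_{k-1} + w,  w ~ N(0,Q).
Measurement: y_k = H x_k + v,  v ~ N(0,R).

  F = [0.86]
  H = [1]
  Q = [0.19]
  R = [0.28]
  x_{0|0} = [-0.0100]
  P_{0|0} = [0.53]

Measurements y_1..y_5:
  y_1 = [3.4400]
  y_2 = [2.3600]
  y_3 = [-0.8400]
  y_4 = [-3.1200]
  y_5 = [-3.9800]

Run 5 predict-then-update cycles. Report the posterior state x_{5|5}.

step 1: x^-=[-0.0086]  P^-=[0.5820]  S=[0.8620]  K=[0.6752]  nu=[3.4486]  x^+=[2.3198]  P^+=[0.1890]
step 2: x^-=[1.9950]  P^-=[0.3298]  S=[0.6098]  K=[0.5408]  nu=[0.3650]  x^+=[2.1924]  P^+=[0.1514]
step 3: x^-=[1.8855]  P^-=[0.3020]  S=[0.5820]  K=[0.5189]  nu=[-2.7255]  x^+=[0.4712]  P^+=[0.1453]
step 4: x^-=[0.4052]  P^-=[0.2975]  S=[0.5775]  K=[0.5151]  nu=[-3.5252]  x^+=[-1.4107]  P^+=[0.1442]
step 5: x^-=[-1.2132]  P^-=[0.2967]  S=[0.5767]  K=[0.5145]  nu=[-2.7668]  x^+=[-2.6366]  P^+=[0.1440]

x_post = [-2.6366]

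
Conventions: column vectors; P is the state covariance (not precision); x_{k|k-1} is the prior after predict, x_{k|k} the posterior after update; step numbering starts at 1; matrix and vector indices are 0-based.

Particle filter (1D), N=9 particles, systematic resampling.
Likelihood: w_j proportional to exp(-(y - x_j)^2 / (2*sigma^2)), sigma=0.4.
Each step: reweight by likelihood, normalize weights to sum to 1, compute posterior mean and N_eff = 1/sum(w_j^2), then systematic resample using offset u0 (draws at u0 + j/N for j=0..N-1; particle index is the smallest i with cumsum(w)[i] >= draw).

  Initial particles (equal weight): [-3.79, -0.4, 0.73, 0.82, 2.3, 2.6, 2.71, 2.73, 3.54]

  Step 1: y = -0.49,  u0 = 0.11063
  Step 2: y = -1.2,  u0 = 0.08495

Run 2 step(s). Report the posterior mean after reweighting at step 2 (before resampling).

post_mean = -0.4000

step 1: w=[0.0000, 0.9856, 0.0097, 0.0047, 0.0000, 0.0000, 0.0000, 0.0000, 0.0000]  mean=-0.3833  Neff=1.0293  idx=[1, 1, 1, 1, 1, 1, 1, 1, 3]
step 2: w=[0.1250, 0.1250, 0.1250, 0.1250, 0.1250, 0.1250, 0.1250, 0.1250, 0.0000]  mean=-0.4000  Neff=8.0000  idx=[0, 1, 2, 3, 4, 5, 6, 6, 7]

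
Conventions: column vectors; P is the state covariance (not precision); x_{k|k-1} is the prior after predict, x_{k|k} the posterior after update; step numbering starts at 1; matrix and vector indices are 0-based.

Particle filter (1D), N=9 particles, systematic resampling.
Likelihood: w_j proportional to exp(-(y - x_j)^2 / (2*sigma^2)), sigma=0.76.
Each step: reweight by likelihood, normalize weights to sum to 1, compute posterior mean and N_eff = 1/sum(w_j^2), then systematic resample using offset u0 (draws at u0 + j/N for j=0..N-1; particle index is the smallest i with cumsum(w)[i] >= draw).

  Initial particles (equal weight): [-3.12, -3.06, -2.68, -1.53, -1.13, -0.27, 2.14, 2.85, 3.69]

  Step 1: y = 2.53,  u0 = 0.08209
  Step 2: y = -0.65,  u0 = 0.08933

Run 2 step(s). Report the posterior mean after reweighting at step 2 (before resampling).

step 1: w=[0.0000, 0.0000, 0.0000, 0.0000, 0.0000, 0.0005, 0.4165, 0.4348, 0.1482]  mean=2.6771  Neff=2.6012  idx=[6, 6, 6, 6, 7, 7, 7, 8, 8]
step 2: w=[0.2461, 0.2461, 0.2461, 0.2461, 0.0052, 0.0052, 0.0052, 0.0000, 0.0000]  mean=2.1510  Neff=4.1256  idx=[0, 0, 1, 1, 2, 2, 3, 3, 3]

post_mean = 2.1510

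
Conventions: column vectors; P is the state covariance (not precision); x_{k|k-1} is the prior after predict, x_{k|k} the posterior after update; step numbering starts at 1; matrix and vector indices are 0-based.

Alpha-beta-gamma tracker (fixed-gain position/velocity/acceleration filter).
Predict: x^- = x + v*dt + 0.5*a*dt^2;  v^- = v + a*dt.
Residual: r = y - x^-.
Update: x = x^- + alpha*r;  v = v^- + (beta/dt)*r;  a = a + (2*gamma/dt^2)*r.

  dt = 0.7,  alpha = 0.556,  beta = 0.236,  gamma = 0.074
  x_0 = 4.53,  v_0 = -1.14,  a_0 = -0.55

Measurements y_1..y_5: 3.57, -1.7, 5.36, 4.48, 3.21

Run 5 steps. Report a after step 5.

step 1: x_pred=3.5973  r=-0.0273  x^+=3.5821  v^+=-1.5342  a^+=-0.5582
step 2: x_pred=2.3714  r=-4.0714  x^+=0.1077  v^+=-3.2976  a^+=-1.7880
step 3: x_pred=-2.6387  r=7.9987  x^+=1.8086  v^+=-1.8525  a^+=0.6280
step 4: x_pred=0.6657  r=3.8143  x^+=2.7865  v^+=-0.1269  a^+=1.7800
step 5: x_pred=3.1337  r=0.0763  x^+=3.1761  v^+=1.1448  a^+=1.8031

a_post = 1.8031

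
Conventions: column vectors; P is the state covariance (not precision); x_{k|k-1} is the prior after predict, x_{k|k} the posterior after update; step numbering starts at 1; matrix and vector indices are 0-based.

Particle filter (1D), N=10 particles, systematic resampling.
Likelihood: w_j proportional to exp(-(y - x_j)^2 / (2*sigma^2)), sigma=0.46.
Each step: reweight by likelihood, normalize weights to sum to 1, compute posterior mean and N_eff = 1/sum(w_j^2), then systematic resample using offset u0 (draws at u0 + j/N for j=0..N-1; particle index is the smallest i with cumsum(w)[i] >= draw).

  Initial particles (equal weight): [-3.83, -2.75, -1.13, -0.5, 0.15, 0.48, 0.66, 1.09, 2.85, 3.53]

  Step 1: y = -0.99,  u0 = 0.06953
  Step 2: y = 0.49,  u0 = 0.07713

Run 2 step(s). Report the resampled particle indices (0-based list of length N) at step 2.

resampled_idx = [6, 7, 8, 9, 9, 9, 9, 9, 9, 9]

step 1: w=[0.0000, 0.0004, 0.6056, 0.3597, 0.0294, 0.0038, 0.0010, 0.0000, 0.0000, 0.0000]  mean=-0.8584  Neff=2.0121  idx=[2, 2, 2, 2, 2, 2, 3, 3, 3, 4]
step 2: w=[0.0019, 0.0019, 0.0019, 0.0019, 0.0019, 0.0019, 0.0923, 0.0923, 0.0923, 0.7118]  mean=-0.0445  Neff=1.8791  idx=[6, 7, 8, 9, 9, 9, 9, 9, 9, 9]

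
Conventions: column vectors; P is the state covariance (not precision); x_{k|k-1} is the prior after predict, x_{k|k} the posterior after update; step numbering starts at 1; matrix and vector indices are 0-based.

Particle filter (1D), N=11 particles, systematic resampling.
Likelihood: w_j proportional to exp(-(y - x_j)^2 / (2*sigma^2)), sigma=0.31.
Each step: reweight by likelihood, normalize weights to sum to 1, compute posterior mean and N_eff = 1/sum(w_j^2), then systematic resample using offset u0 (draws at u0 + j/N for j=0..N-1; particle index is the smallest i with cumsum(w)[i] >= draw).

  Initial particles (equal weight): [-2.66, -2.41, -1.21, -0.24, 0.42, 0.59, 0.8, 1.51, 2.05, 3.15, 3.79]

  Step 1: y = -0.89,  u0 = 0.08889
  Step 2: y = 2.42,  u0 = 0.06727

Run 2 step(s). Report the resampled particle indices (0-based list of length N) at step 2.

step 1: w=[0.0000, 0.0000, 0.8408, 0.1590, 0.0002, 0.0000, 0.0000, 0.0000, 0.0000, 0.0000, 0.0000]  mean=-1.0554  Neff=1.3657  idx=[2, 2, 2, 2, 2, 2, 2, 2, 2, 3, 3]
step 2: w=[0.0000, 0.0000, 0.0000, 0.0000, 0.0000, 0.0000, 0.0000, 0.0000, 0.0000, 0.5000, 0.5000]  mean=-0.2400  Neff=2.0000  idx=[9, 9, 9, 9, 9, 10, 10, 10, 10, 10, 10]

resampled_idx = [9, 9, 9, 9, 9, 10, 10, 10, 10, 10, 10]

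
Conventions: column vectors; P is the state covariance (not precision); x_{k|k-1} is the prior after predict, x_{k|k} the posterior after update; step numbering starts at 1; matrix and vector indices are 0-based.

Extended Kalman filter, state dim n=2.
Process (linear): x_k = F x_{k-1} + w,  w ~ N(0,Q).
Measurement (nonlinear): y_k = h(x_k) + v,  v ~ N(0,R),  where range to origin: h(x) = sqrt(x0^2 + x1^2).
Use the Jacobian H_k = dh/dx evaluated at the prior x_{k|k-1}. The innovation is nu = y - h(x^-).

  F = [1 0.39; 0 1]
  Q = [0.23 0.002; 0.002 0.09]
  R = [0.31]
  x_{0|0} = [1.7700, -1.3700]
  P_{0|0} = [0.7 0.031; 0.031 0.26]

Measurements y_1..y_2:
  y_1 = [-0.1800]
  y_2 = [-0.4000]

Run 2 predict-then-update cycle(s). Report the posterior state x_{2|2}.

x_post = [0.5259, -0.2811]

step 1: x^-=[1.2357, -1.3700]  P^-=[0.9937 0.1344; 0.1344 0.3500]  H_jac=[0.6698 -0.7426]  S=[0.8151]  K=[0.6941; -0.2084]  nu=[-2.0250]  x^+=[-0.1699, -0.9480]  P^+=[0.6010 0.2523; 0.2523 0.3146]
step 2: x^-=[-0.5396, -0.9480]  P^-=[1.0757 0.3770; 0.3770 0.4046]  H_jac=[-0.4947 -0.8691]  S=[1.2030]  K=[-0.7147; -0.4473]  nu=[-1.4908]  x^+=[0.5259, -0.2811]  P^+=[0.4612 -0.0076; -0.0076 0.1639]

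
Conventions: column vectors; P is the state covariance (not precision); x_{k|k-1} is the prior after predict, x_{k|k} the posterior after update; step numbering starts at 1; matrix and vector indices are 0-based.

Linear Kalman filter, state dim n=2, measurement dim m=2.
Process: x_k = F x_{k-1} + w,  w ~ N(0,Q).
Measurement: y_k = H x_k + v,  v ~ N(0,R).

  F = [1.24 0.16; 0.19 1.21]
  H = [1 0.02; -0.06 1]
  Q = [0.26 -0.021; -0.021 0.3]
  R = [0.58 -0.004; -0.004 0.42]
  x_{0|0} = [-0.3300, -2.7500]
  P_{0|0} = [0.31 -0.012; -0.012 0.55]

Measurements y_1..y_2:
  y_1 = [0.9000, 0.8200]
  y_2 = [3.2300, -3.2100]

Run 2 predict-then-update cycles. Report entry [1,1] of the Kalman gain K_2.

step 1: x^-=[-0.8492, -3.3902]  P^-=[0.7460 0.1401; 0.1401 1.1109]  S=[1.3320 0.1134; 0.1134 1.5168]  K=[0.5603 0.0210; 0.0604 0.7224]  nu=[1.8170, 4.1592]  x^+=[0.2562, -0.2760]  P^+=[0.3244 0.0260; 0.0260 0.3047]
step 2: x^-=[0.2735, -0.2853]  P^-=[0.7769 0.1543; 0.1543 0.7698]  S=[1.3634 0.1189; 0.1189 1.1741]  K=[0.5691 0.0341; 0.0686 0.6408]  nu=[2.9622, -2.9083]  x^+=[1.8603, -1.9459]  P^+=[0.3293 0.0318; 0.0318 0.2708]

K[1,1] = 0.6408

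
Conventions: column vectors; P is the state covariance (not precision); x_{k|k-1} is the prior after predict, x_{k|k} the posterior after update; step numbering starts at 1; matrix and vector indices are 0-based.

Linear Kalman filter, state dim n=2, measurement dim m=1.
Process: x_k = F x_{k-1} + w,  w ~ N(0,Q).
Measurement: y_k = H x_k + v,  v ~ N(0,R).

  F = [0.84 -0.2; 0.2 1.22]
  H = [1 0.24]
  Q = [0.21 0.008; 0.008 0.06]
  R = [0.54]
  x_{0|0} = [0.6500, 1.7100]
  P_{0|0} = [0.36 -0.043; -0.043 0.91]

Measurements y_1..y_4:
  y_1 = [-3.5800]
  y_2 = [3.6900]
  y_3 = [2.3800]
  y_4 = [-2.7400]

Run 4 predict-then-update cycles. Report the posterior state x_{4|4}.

x_post = [-1.5660, 3.5568]

step 1: x^-=[0.2040, 2.2162]  P^-=[0.5149 -0.1959; -0.1959 1.4079]  S=[1.0419]  K=[0.4490; 0.1363]  nu=[-4.3159]  x^+=[-1.7339, 1.6281]  P^+=[0.3048 -0.2597; -0.2597 1.3885]
step 2: x^-=[-1.7821, 1.6395]  P^-=[0.5678 -0.5353; -0.5353 2.0121]  S=[0.9668]  K=[0.4545; -0.0542]  nu=[5.0786]  x^+=[0.5259, 1.3643]  P^+=[0.3682 -0.5115; -0.5115 2.0093]
step 3: x^-=[0.1689, 1.7696]  P^-=[0.7220 -0.9241; -0.9241 2.8158]  S=[0.9806]  K=[0.5101; -0.2533]  nu=[1.7864]  x^+=[1.0802, 1.3172]  P^+=[0.4668 -0.7974; -0.7974 2.7529]
step 4: x^-=[0.6439, 1.8230]  P^-=[0.9175 -1.3706; -1.3706 3.7869]  S=[1.0177]  K=[0.5783; -0.4537]  nu=[-3.8214]  x^+=[-1.5660, 3.5568]  P^+=[0.5771 -1.1036; -1.1036 3.5774]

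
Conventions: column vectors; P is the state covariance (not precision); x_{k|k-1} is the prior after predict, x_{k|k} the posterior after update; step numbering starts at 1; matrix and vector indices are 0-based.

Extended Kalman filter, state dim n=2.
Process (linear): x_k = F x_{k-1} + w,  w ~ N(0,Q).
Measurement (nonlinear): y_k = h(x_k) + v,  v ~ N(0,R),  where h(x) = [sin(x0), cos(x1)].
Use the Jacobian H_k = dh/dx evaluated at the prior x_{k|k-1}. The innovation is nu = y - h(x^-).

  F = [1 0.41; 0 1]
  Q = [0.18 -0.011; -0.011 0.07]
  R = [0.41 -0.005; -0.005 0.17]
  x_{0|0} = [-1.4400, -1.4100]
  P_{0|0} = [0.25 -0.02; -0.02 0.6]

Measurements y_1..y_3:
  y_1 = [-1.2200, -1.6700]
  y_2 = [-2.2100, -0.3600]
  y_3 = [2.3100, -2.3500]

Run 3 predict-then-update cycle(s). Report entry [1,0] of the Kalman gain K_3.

step 1: x^-=[-2.0181, -1.4100]  P^-=[0.5145 0.2150; 0.2150 0.6700]  H_jac=[-0.4325 0.0000; 0.0000 0.9871]  S=[0.5062 -0.0968; -0.0968 0.8228]  K=[-0.3992 0.2110; -0.0307 0.8002]  nu=[-0.3184, -1.8301]  x^+=[-2.2771, -2.8646]  P^+=[0.3809 0.0384; 0.0384 0.1380]
step 2: x^-=[-3.4516, -2.8646]  P^-=[0.6155 0.0839; 0.0839 0.2080]  H_jac=[-0.9523 0.0000; 0.0000 0.2735]  S=[0.9682 -0.0269; -0.0269 0.1856]  K=[-0.6044 0.0362; -0.0743 0.2957]  nu=[-2.5150, 0.6019]  x^+=[-1.9097, -2.4996]  P^+=[0.2604 0.0336; 0.0336 0.1852]
step 3: x^-=[-2.9345, -2.4996]  P^-=[0.4990 0.0985; 0.0985 0.2552]  H_jac=[-0.9786 0.0000; 0.0000 0.5988]  S=[0.8880 -0.0627; -0.0627 0.2615]  K=[-0.5433 0.0952; -0.0684 0.5679]  nu=[2.5156, -1.5491]  x^+=[-4.4487, -3.5516]  P^+=[0.2281 0.0316; 0.0316 0.1618]

K[1,0] = -0.0684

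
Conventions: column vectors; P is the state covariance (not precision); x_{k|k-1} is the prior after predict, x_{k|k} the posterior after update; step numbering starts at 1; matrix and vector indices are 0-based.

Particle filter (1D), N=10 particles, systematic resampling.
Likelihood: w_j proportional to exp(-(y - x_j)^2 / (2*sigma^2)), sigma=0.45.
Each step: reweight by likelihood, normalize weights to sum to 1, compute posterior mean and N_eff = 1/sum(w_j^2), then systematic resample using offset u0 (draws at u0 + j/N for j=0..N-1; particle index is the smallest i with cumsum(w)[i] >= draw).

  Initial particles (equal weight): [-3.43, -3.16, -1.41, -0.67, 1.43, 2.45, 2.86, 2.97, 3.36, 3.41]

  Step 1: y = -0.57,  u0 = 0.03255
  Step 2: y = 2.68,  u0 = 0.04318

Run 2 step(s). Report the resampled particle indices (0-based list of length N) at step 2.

resampled_idx = [2, 3, 3, 4, 5, 6, 7, 7, 8, 9]

step 1: w=[0.0000, 0.0000, 0.1522, 0.8478, 0.0000, 0.0000, 0.0000, 0.0000, 0.0000, 0.0000]  mean=-0.7825  Neff=1.3479  idx=[2, 2, 3, 3, 3, 3, 3, 3, 3, 3]
step 2: w=[0.0000, 0.0000, 0.1250, 0.1250, 0.1250, 0.1250, 0.1250, 0.1250, 0.1250, 0.1250]  mean=-0.6700  Neff=8.0000  idx=[2, 3, 3, 4, 5, 6, 7, 7, 8, 9]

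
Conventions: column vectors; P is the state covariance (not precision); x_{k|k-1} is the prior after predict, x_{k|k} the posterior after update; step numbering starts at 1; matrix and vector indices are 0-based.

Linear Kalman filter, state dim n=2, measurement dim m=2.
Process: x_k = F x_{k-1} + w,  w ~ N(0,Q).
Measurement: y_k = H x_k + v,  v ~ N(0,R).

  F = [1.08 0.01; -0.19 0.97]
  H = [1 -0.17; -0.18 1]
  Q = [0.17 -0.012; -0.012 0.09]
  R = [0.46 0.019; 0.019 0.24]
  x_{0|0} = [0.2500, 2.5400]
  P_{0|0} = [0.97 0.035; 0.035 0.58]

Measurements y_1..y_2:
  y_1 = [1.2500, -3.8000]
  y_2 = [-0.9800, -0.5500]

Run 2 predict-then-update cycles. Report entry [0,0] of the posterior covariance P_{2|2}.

step 1: x^-=[0.2954, 2.4163]  P^-=[1.3022 -0.1688; -0.1688 0.6578]  S=[1.8386 -0.5012; -0.5012 1.0008]  K=[0.7111 -0.0468; 0.0403 0.7079]  nu=[1.3654, -6.1631]  x^+=[1.5545, -1.8913]  P^+=[0.3369 0.0629; 0.0629 0.1820]
step 2: x^-=[1.6600, -2.1299]  P^-=[0.5644 -0.0136; -0.0136 0.2502]  S=[1.0362 -0.1391; -0.1391 0.5134]  K=[0.5363 -0.0790; 0.0124 0.4955]  nu=[-3.0020, 1.8787]  x^+=[-0.0984, -1.2362]  P^+=[0.2514 0.0365; 0.0365 0.1257]

P_post[0,0] = 0.2514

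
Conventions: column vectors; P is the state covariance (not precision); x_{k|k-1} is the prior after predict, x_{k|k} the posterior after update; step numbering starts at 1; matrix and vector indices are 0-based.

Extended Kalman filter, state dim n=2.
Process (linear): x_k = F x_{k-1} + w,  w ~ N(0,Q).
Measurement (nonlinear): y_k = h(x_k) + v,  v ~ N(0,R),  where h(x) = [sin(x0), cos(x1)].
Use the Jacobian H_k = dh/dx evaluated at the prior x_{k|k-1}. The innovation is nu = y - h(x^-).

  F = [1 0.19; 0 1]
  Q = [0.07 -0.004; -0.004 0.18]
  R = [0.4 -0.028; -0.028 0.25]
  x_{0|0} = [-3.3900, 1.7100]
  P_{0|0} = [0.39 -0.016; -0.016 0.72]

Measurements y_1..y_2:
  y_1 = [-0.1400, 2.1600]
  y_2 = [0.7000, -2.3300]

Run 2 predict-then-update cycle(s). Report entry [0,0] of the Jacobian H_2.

H_jac[0,0] = -0.9990

step 1: x^-=[-3.0651, 1.7100]  P^-=[0.4799 0.1168; 0.1168 0.9000]  H_jac=[-0.9971 0.0000; 0.0000 -0.9903]  S=[0.8771 0.0873; 0.0873 1.1327]  K=[-0.5395 -0.0605; -0.0548 -0.7827]  nu=[-0.0636, 2.2988]  x^+=[-3.1699, -0.0857]  P^+=[0.2147 0.0000; 0.0000 0.1960]
step 2: x^-=[-3.1862, -0.0857]  P^-=[0.2918 0.0333; 0.0333 0.3760]  H_jac=[-0.9990 0.0000; 0.0000 0.0856]  S=[0.6912 -0.0308; -0.0308 0.2528]  K=[-0.4236 -0.0404; -0.0426 0.1221]  nu=[0.6554, -3.3263]  x^+=[-3.3293, -0.5197]  P^+=[0.1685 0.0205; 0.0205 0.3707]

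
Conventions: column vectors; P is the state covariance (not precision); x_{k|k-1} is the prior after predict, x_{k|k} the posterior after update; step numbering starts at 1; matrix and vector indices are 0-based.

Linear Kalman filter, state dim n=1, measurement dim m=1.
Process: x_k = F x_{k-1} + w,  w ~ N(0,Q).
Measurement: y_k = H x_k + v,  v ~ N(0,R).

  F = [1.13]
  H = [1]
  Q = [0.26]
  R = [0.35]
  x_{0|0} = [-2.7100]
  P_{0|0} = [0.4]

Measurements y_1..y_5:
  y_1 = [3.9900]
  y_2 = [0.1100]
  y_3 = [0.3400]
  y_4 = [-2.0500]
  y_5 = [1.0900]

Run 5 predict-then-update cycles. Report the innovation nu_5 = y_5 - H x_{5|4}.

step 1: x^-=[-3.0623]  P^-=[0.7708]  S=[1.1208]  K=[0.6877]  nu=[7.0523]  x^+=[1.7877]  P^+=[0.2407]
step 2: x^-=[2.0200]  P^-=[0.5673]  S=[0.9173]  K=[0.6185]  nu=[-1.9100]  x^+=[0.8387]  P^+=[0.2165]
step 3: x^-=[0.9478]  P^-=[0.5364]  S=[0.8864]  K=[0.6051]  nu=[-0.6078]  x^+=[0.5800]  P^+=[0.2118]
step 4: x^-=[0.6554]  P^-=[0.5304]  S=[0.8804]  K=[0.6025]  nu=[-2.7054]  x^+=[-0.9745]  P^+=[0.2109]
step 5: x^-=[-1.1012]  P^-=[0.5293]  S=[0.8793]  K=[0.6019]  nu=[2.1912]  x^+=[0.2177]  P^+=[0.2107]

innov = [2.1912]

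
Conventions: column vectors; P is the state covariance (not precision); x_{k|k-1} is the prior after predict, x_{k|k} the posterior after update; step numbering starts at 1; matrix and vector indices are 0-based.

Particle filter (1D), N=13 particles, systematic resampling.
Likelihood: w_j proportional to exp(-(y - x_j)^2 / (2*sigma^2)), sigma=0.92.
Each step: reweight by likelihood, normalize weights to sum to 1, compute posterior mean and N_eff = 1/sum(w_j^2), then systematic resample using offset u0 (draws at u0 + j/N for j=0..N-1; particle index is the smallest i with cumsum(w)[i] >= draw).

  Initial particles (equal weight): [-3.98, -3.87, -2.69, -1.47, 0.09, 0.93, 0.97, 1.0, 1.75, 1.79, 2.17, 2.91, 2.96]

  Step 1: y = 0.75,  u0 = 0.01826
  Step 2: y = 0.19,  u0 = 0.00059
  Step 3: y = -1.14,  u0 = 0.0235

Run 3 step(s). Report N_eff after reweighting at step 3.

N_eff = 7.2952

step 1: w=[0.0000, 0.0000, 0.0002, 0.0104, 0.1473, 0.1869, 0.1851, 0.1836, 0.1055, 0.1005, 0.0579, 0.0121, 0.0106]  mean=1.0914  Neff=6.6880  idx=[4, 4, 5, 5, 5, 6, 6, 7, 7, 7, 8, 9, 10]
step 2: w=[0.1220, 0.1220, 0.0888, 0.0888, 0.0888, 0.0857, 0.0857, 0.0833, 0.0833, 0.0833, 0.0291, 0.0271, 0.0121]  mean=0.8116  Neff=11.0305  idx=[0, 0, 1, 1, 2, 3, 4, 5, 6, 7, 8, 8, 9]
step 3: w=[0.1789, 0.1789, 0.1789, 0.1789, 0.0348, 0.0348, 0.0348, 0.0315, 0.0315, 0.0292, 0.0292, 0.0292, 0.0292]  mean=0.3396  Neff=7.2952  idx=[0, 0, 0, 1, 1, 2, 2, 3, 3, 4, 6, 8, 11]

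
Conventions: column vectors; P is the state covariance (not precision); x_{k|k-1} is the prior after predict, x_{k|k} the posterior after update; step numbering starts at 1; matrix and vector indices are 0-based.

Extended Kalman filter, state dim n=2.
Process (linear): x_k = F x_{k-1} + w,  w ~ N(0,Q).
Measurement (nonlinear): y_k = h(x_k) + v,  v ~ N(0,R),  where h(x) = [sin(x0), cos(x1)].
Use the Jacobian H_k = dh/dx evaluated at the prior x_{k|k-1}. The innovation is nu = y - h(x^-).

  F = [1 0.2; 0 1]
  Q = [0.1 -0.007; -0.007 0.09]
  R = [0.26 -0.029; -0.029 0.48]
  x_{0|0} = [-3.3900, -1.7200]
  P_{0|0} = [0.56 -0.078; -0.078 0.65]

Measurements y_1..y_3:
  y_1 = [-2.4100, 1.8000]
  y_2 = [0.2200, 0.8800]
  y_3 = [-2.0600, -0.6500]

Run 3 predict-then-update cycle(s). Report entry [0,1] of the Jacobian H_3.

step 1: x^-=[-3.7340, -1.7200]  P^-=[0.6548 0.0450; 0.0450 0.7400]  H_jac=[-0.8296 0.0000; 0.0000 0.9889]  S=[0.7107 -0.0659; -0.0659 1.2036]  K=[-0.7649 -0.0049; 0.0039 0.6082]  nu=[-2.9684, 1.9487]  x^+=[-1.4732, -0.5464]  P^+=[0.2395 0.0200; 0.0200 0.2951]
step 2: x^-=[-1.5825, -0.5464]  P^-=[0.3594 0.0721; 0.0721 0.3851]  H_jac=[-0.0117 0.0000; 0.0000 0.5196]  S=[0.2600 -0.0294; -0.0294 0.5840]  K=[-0.0090 0.0637; 0.0357 0.3444]  nu=[1.2199, 0.0256]  x^+=[-1.5918, -0.4940]  P^+=[0.3569 0.0593; 0.0593 0.3162]
step 3: x^-=[-1.6906, -0.4940]  P^-=[0.4933 0.1156; 0.1156 0.4062]  H_jac=[-0.1195 0.0000; 0.0000 0.4741]  S=[0.2670 -0.0355; -0.0355 0.5713]  K=[-0.2098 0.0828; -0.0069 0.3367]  nu=[-1.0672, -1.5305]  x^+=[-1.5935, -1.0018]  P^+=[0.4764 0.0967; 0.0967 0.3413]

H_jac[0,1] = 0.0000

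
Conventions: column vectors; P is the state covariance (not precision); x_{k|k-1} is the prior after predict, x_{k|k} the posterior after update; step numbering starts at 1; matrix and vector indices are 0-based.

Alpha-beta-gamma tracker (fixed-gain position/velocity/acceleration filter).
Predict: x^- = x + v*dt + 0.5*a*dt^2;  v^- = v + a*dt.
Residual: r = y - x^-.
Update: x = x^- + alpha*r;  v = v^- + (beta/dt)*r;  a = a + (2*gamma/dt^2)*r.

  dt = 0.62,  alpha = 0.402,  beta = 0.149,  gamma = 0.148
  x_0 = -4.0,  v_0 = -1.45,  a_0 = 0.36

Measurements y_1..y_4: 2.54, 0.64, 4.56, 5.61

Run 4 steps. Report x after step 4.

step 1: x_pred=-4.8298  r=7.3698  x^+=-1.8671  v^+=0.5443  a^+=6.0350
step 2: x_pred=-0.3697  r=1.0097  x^+=0.0362  v^+=4.5287  a^+=6.8125
step 3: x_pred=4.1533  r=0.4067  x^+=4.3168  v^+=8.8502  a^+=7.1257
step 4: x_pred=11.1735  r=-5.5635  x^+=8.9370  v^+=11.9311  a^+=2.8416

x_post = 8.9370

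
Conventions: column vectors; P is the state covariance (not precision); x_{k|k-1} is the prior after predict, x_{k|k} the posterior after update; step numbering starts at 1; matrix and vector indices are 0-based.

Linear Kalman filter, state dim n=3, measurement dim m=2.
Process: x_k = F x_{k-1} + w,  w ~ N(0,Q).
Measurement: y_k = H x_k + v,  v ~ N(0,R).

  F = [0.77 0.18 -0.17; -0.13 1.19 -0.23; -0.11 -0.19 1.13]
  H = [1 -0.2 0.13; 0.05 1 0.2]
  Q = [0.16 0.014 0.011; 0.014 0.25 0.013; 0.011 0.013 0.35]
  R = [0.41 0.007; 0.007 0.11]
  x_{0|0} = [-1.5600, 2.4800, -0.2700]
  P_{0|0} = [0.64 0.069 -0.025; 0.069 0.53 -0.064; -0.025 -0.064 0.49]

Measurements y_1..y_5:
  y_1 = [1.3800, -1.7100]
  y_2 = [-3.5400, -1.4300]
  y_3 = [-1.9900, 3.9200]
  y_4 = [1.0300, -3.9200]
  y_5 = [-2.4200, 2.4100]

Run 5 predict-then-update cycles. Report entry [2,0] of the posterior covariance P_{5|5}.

P_post[2,0] = -0.8365

step 1: x^-=[-0.7089, 3.2161, -0.6047]  P^-=[0.6004 0.1637 -0.2042; 0.1637 1.0495 -0.3182; -0.2042 -0.3182 1.0391]  S=[0.9679 -0.0546; -0.0546 1.0875]  K=[0.5686 0.1691; -0.0390 0.9120; -0.0120 -0.1115]  nu=[2.8107, -4.7697]  x^+=[0.0826, -1.2437, -0.1067]  P^+=[0.2669 0.0454 -0.1807; 0.0454 0.1395 -0.2084; -0.1807 -0.2084 1.0256]
step 2: x^-=[-0.1421, -1.4662, 0.1066]  P^-=[0.4250 0.1766 -0.4307; 0.1766 0.5955 -0.5535; -0.4307 -0.5535 1.8042]  S=[0.7355 -0.0079; -0.0079 0.5664]  K=[0.4559 0.2036; -0.0104 0.8714; -0.1202 -0.3799]  nu=[-3.7050, 0.0220]  x^+=[-1.8268, -1.4087, 0.5436]  P^+=[0.2501 0.0827 -0.3481; 0.0827 0.1652 -0.3677; -0.3481 -0.3677 1.7126]
step 3: x^-=[-1.7526, -1.5639, 1.0829]  P^-=[0.4997 0.3087 -0.7547; 0.3087 0.7337 -0.9429; -0.7547 -0.9429 2.7937]  S=[0.7156 0.0228; 0.0228 0.5953]  K=[0.4657 0.2892; 0.0251 0.9406; -0.2612 -0.6987]  nu=[-0.6910, 5.3549]  x^+=[-0.5258, 3.4559, -2.4781]  P^+=[0.2886 0.1283 -0.5382; 0.1283 0.2054 -0.5410; -0.5382 -0.5410 2.4459]
step 4: x^-=[0.6385, 4.7508, -3.3991]  P^-=[0.6180 0.4545 -1.1175; 0.4545 0.8994 -1.3643; -1.1175 -1.3643 3.8555]  S=[0.7277 0.0547; 0.0547 0.6426]  K=[0.4972 0.3653; 0.0581 1.0055; -0.3985 -0.9761]  nu=[1.7835, -8.0229]  x^+=[-1.4055, -3.2126, 3.7215]  P^+=[0.3325 0.1690 -0.7096; 0.1690 0.2409 -0.6917; -0.7096 -0.6917 3.0852]
step 5: x^-=[-2.2932, -4.4962, 4.9703]  P^-=[0.7290 0.5824 -1.4399; 0.5824 1.0439 -1.7306; -1.4399 -1.7306 4.7827]  S=[0.7443 0.0825; 0.0825 0.6842]  K=[0.5249 0.4203; 0.0831 1.0523; -0.5039 -1.1757]  nu=[-1.6722, 6.0268]  x^+=[-0.6382, 1.7072, -1.2730]  P^+=[0.3667 0.1989 -0.8365; 0.1989 0.2666 -0.8011; -0.8365 -0.8011 3.5501]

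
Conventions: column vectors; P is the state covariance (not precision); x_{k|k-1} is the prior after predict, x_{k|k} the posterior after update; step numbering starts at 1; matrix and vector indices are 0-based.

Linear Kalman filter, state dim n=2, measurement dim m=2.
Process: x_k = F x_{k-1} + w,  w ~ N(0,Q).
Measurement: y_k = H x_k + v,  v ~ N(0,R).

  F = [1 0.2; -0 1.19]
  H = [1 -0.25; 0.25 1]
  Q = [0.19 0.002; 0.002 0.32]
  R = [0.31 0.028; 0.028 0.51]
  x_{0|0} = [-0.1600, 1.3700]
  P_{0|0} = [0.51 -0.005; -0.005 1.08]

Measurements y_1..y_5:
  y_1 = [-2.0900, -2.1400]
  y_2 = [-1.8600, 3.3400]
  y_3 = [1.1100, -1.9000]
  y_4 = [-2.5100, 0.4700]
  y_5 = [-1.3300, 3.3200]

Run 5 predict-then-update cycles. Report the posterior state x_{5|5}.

x_post = [-0.7658, 2.3077]

step 1: x^-=[0.1140, 1.6303]  P^-=[0.7412 0.2531; 0.2531 1.8494]  S=[1.0402 -0.0118; -0.0118 2.5323]  K=[0.6537 0.1762; -0.1926 0.7544]  nu=[-1.7964, -3.7988]  x^+=[-1.7295, -0.8896]  P^+=[0.2208 0.0529; 0.0529 0.3661]
step 2: x^-=[-1.9074, -1.0586]  P^-=[0.4466 0.1521; 0.1521 0.8385]  S=[0.7330 0.0727; 0.0727 1.4525]  K=[0.5421 0.1545; -0.1389 0.6104]  nu=[-0.2172, 4.8754]  x^+=[-1.2720, 1.9476]  P^+=[0.1844 0.0479; 0.0479 0.2955]
step 3: x^-=[-0.8824, 2.3177]  P^-=[0.4053 0.1293; 0.1293 0.7384]  S=[0.6968 0.0660; 0.0660 1.3384]  K=[0.5214 0.1466; -0.1345 0.5825]  nu=[2.5718, -3.9971]  x^+=[-0.1275, -0.3564]  P^+=[0.1770 0.0451; 0.0451 0.2820]
step 4: x^-=[-0.1988, -0.4242]  P^-=[0.3964 0.1228; 0.1228 0.7194]  S=[0.6899 0.0624; 0.0624 1.3156]  K=[0.5170 0.1442; -0.1348 0.5766]  nu=[-2.4172, 0.9439]  x^+=[-1.3124, 0.4459]  P^+=[0.1753 0.0442; 0.0442 0.2792]
step 5: x^-=[-1.2232, 0.5306]  P^-=[0.3942 0.1210; 0.1210 0.7154]  S=[0.6884 0.0611; 0.0611 1.3106]  K=[0.5159 0.1435; -0.1351 0.5753]  nu=[0.0258, 3.0952]  x^+=[-0.7658, 2.3077]  P^+=[0.1749 0.0439; 0.0439 0.2786]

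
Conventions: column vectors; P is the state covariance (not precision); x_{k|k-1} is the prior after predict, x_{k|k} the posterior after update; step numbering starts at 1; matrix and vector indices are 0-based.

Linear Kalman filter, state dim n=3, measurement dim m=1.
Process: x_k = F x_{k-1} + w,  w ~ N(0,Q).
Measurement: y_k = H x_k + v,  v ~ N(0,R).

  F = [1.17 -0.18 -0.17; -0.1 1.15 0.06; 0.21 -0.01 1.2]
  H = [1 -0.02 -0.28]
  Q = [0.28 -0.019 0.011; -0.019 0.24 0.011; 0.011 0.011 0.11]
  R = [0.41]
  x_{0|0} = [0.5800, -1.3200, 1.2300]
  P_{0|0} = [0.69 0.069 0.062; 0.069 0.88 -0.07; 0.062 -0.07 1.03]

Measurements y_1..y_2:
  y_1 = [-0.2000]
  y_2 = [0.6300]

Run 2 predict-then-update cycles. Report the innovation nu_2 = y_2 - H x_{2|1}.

step 1: x^-=[0.7071, -1.5022, 1.6110]  P^-=[1.2248 -0.1785 0.0684; -0.1785 1.3881 -0.0259; 0.0684 -0.0259 1.6564]  S=[1.7338]  K=[0.6975; -0.1148; -0.2277]  nu=[-0.4861]  x^+=[0.3681, -1.4464, 1.7217]  P^+=[0.3814 -0.0397 0.3438; -0.0397 1.3653 -0.0712; 0.3438 -0.0712 1.5664]
step 2: x^-=[0.3983, -1.5969, 2.1578]  P^-=[0.7672 -0.3717 0.2753; -0.3717 2.0502 -0.0448; 0.2753 -0.0448 2.5578]  S=[1.2388]  K=[0.5631; -0.3230; -0.3552]  nu=[0.8039]  x^+=[0.8510, -1.8566, 1.8723]  P^+=[0.3744 -0.1463 0.5231; -0.1463 1.9210 -0.1869; 0.5231 -0.1869 2.4015]

innov = [0.8039]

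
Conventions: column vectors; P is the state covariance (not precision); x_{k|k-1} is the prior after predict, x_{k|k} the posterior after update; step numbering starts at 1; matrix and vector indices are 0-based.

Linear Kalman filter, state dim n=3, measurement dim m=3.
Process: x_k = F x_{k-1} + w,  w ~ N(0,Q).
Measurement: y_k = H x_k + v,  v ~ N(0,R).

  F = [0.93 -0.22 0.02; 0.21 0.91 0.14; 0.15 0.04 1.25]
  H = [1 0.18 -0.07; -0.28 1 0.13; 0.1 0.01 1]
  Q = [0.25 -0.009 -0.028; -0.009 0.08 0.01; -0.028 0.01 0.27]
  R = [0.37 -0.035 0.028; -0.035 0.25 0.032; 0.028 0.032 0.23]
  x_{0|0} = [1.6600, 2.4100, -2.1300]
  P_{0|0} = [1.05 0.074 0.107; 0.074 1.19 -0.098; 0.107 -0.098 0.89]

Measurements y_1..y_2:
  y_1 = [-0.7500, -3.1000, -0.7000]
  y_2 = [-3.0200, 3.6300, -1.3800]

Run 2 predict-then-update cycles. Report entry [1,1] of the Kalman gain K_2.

K[1,1] = 0.5029

step 1: x^-=[0.9710, 2.2435, -2.3171]  P^-=[1.1907 0.0351 0.2821; 0.0351 1.1388 0.1712; 0.2821 0.1712 1.7174]  S=[1.5748 -0.1114 0.3407; -0.1114 1.5154 0.3328; 0.3407 0.3328 2.0193]  K=[0.7155 -0.1423 0.1016; 0.2171 0.7921 -0.0750; -0.0661 0.0112 0.8746]  nu=[-2.2870, -4.7704, 1.4976]  x^+=[0.1656, -2.1441, -0.9099]  P^+=[0.2703 0.0168 0.0116; 0.0168 0.1914 0.0106; 0.0116 0.0106 0.1984]
step 2: x^-=[0.6075, -2.0437, -1.1983]  P^-=[0.4866 0.0209 0.0237; 0.0209 0.2641 0.0780; 0.0237 0.0780 0.5920]  S=[0.8703 -0.1093 0.0738; -0.1093 0.5691 0.1718; 0.0738 0.1718 0.8332]  K=[0.5422 -0.1118 0.0621; 0.1370 0.5029 -0.0165; -0.0604 0.0339 0.7126]  nu=[-3.3435, 5.9996, -0.2221]  x^+=[-1.8902, 0.5190, -0.9510]  P^+=[0.2046 0.0116 0.0053; 0.0116 0.1219 0.0137; 0.0053 0.0137 0.1626]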